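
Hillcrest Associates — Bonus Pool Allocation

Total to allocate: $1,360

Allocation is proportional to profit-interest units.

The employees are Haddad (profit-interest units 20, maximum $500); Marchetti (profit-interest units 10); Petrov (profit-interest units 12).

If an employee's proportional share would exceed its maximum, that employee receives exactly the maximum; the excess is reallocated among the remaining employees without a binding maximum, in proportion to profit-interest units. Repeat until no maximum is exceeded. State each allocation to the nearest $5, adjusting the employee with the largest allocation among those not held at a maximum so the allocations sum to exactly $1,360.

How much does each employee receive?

Combined profit-interest units = 42.
Pro-rata shares before constraints: Haddad 647.62; Marchetti 323.81; Petrov 388.57.
Cap binds for Haddad ($500); remaining pool $860 reallocated over remaining profit-interest units 22.
Redistributed shares: Marchetti 390.91 → $390; Petrov 469.09 → $470.

Haddad: $500 · Marchetti: $390 · Petrov: $470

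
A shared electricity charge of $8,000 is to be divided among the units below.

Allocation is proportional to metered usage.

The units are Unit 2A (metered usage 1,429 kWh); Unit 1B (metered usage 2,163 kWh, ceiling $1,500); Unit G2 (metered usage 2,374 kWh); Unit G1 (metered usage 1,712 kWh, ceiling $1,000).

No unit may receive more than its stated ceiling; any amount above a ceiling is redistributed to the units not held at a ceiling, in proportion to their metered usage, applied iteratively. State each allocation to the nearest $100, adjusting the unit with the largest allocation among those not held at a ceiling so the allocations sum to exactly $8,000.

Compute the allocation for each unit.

Sum of metered usage: 7,678.
Pro-rata shares before constraints: Unit 2A 1,488.93; Unit 1B 2,253.71; Unit G2 2,473.56; Unit G1 1,783.80.
Capped: Unit 1B ($1,500), Unit G1 ($1,000); residual $5,500 reallocated over remaining metered usage 3,803.
Redistributed shares: Unit 2A 2,066.66 → $2,100; Unit G2 3,433.34 → $3,400.

Unit 2A: $2,100 | Unit 1B: $1,500 | Unit G2: $3,400 | Unit G1: $1,000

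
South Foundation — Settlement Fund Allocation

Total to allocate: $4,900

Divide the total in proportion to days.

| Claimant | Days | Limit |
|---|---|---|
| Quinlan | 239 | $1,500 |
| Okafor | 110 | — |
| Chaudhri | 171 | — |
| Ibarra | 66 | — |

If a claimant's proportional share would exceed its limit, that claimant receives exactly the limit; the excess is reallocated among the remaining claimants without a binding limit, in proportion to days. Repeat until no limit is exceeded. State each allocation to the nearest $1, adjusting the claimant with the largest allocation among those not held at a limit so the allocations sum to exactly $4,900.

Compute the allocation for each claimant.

Sum of days: 586.
Pro-rata shares before constraints: Quinlan 1,998.46; Okafor 919.80; Chaudhri 1,429.86; Ibarra 551.88.
Cap binds for Quinlan ($1,500); remaining pool $3,400 reallocated over remaining days 347.
Redistributed shares: Okafor 1,077.81 → $1,078; Chaudhri 1,675.504 → $1,676; Ibarra 646.69 → $647.
Rounding difference −$1 applied to Chaudhri → $1,675.

Quinlan: $1,500 · Okafor: $1,078 · Chaudhri: $1,675 · Ibarra: $647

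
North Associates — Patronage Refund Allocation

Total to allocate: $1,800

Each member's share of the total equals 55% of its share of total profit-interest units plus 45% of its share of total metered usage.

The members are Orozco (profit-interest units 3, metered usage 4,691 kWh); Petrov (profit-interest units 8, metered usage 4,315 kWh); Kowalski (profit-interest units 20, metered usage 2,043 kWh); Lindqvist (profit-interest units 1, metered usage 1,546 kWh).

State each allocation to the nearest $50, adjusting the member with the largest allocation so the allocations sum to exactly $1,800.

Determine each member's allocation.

Totals — profit-interest units 32, metered usage 12,595.
Blended shares (55% profit-interest units + 45% metered usage): Orozco 0.2192; Petrov 0.2917; Kowalski 0.4167; Lindqvist 0.0724.
Proportional shares: Orozco 394.50; Petrov 525.003; Kowalski 750.14; Lindqvist 130.36.
Rounded to nearest $50: Orozco $400; Petrov $550; Kowalski $750; Lindqvist $150. Sum = $1,850.
Difference $1,800 − $1,850 = −$50 applied to largest allocation (Kowalski): Kowalski becomes $700.

Orozco: $400 | Petrov: $550 | Kowalski: $700 | Lindqvist: $150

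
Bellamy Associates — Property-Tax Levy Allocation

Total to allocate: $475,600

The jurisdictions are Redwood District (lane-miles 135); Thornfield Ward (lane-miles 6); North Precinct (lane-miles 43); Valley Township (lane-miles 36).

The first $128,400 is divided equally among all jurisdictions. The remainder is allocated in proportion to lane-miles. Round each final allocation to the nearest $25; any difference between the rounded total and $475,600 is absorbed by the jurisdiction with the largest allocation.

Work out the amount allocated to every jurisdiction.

$128,400 shared equally gives $32,100 per jurisdiction.
Remainder $347,200 by lane-miles (total 220): Redwood District 213,054.55 → $213,050; Thornfield Ward 9,469.09 → $9,475; North Precinct 67,861.82 → $67,850; Valley Township 56,814.55 → $56,825.
Totals: Redwood District $32,100 + $213,050 = $245,150; Thornfield Ward $32,100 + $9,475 = $41,575; North Precinct $32,100 + $67,850 = $99,950; Valley Township $32,100 + $56,825 = $88,925.

Redwood District: $245,150 | Thornfield Ward: $41,575 | North Precinct: $99,950 | Valley Township: $88,925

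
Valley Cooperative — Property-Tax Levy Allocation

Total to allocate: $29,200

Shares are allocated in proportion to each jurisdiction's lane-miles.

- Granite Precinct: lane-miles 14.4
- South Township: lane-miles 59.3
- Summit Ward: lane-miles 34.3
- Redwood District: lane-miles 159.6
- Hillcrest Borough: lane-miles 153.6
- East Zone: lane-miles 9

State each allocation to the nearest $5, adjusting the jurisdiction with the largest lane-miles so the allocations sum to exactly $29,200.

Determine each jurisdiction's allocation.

Granite Precinct: $975 · South Township: $4,025 · Summit Ward: $2,330 · Redwood District: $10,835 · Hillcrest Borough: $10,425 · East Zone: $610

Lane-miles total: 14.4 + 59.3 + 34.3 + 159.6 + 153.6 + 9 = 430.2.
Proportional shares: Granite Precinct 977.41; South Township 4,025.01; Summit Ward 2,328.13; Redwood District 10,832.91; Hillcrest Borough 10,425.66; East Zone 610.88.
After rounding ($5): Granite Precinct $975; South Township $4,025; Summit Ward $2,330; Redwood District $10,835; Hillcrest Borough $10,425; East Zone $610. Sum = $29,200.
No rounding difference to absorb.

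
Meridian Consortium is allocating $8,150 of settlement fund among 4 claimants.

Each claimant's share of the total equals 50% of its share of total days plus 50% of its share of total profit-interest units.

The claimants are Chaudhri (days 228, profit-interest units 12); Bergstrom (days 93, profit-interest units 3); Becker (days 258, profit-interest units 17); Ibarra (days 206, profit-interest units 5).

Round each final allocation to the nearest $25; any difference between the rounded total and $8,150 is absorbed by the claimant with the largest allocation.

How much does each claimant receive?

Totals — days 785, profit-interest units 37.
Composite weights (50% days + 50% profit-interest units): Chaudhri 0.3074; Bergstrom 0.0998; Becker 0.3941; Ibarra 0.1988.
Unrounded shares: Chaudhri 2,505.19; Bergstrom 813.18; Becker 3,211.60; Ibarra 1,620.04.
At nearest $25: Chaudhri $2,500; Bergstrom $825; Becker $3,200; Ibarra $1,625. Sum = $8,150.
Sum already equals the total — no adjustment.

Chaudhri: $2,500; Bergstrom: $825; Becker: $3,200; Ibarra: $1,625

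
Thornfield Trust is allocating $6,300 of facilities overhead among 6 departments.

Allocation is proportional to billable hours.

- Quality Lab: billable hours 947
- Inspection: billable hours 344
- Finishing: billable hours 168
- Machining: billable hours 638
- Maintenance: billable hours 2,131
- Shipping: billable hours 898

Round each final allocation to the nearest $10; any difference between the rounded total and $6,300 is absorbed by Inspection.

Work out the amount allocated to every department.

Quality Lab: $1,160 | Inspection: $430 | Finishing: $210 | Machining: $780 | Maintenance: $2,620 | Shipping: $1,100

Combined billable hours = 5,126.
Raw shares: Quality Lab 947/5,126 × $6,300 = 1,163.89; Inspection 344/5,126 × $6,300 = 422.79; Finishing 168/5,126 × $6,300 = 206.48; Machining 638/5,126 × $6,300 = 784.12; Maintenance 2,131/5,126 × $6,300 = 2,619.06; Shipping 898/5,126 × $6,300 = 1,103.67.
At nearest $10: Quality Lab $1,160; Inspection $420; Finishing $210; Machining $780; Maintenance $2,620; Shipping $1,100. Sum = $6,290.
Difference $6,300 − $6,290 = +$10 applied to Inspection: Inspection becomes $430.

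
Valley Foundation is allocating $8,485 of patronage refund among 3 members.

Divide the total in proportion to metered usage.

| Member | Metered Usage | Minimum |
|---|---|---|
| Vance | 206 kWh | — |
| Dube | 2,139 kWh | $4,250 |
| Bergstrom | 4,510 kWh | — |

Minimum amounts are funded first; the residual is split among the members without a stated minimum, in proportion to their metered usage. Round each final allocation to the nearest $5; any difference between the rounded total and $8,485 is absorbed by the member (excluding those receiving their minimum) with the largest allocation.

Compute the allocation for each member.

Minimums first: Dube $4,250. Balance $4,235.
Balance split over remaining metered usage 4,716: Vance 184.99 → $185; Bergstrom 4,050.01 → $4,050.

Vance: $185 · Dube: $4,250 · Bergstrom: $4,050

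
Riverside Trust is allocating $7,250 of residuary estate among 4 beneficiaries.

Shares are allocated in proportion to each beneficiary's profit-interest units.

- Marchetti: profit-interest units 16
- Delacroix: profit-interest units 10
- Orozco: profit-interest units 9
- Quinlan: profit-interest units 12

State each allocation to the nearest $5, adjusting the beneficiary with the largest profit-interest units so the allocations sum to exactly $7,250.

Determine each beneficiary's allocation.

Combined profit-interest units = 47.
Unrounded shares: Marchetti 16/47 × $7,250 = 2,468.09; Delacroix 10/47 × $7,250 = 1,542.55; Orozco 9/47 × $7,250 = 1,388.30; Quinlan 12/47 × $7,250 = 1,851.06.
At nearest $5: Marchetti $2,470; Delacroix $1,545; Orozco $1,390; Quinlan $1,850. Sum = $7,255.
Difference $7,250 − $7,255 = −$5 applied to largest profit-interest units (Marchetti): Marchetti becomes $2,465.

Marchetti: $2,465 · Delacroix: $1,545 · Orozco: $1,390 · Quinlan: $1,850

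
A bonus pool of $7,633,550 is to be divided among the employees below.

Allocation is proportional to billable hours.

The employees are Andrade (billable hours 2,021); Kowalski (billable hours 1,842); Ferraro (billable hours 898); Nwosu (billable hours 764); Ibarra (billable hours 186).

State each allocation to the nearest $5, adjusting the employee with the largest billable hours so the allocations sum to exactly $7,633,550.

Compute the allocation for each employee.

Andrade: $2,701,345 | Kowalski: $2,462,090 | Ferraro: $1,200,305 | Nwosu: $1,021,195 | Ibarra: $248,615

Combined billable hours = 5,711.
Proportional shares: Andrade 2,021/5,711 × $7,633,550 = 2,701,349.07; Kowalski 1,842/5,711 × $7,633,550 = 2,462,090.54; Ferraro 898/5,711 × $7,633,550 = 1,200,302.56; Nwosu 764/5,711 × $7,633,550 = 1,021,192.82; Ibarra 186/5,711 × $7,633,550 = 248,615.01.
Rounded to nearest $5: Andrade $2,701,350; Kowalski $2,462,090; Ferraro $1,200,305; Nwosu $1,021,195; Ibarra $248,615. Sum = $7,633,555.
Difference $7,633,550 − $7,633,555 = −$5 applied to largest billable hours (Andrade): Andrade becomes $2,701,345.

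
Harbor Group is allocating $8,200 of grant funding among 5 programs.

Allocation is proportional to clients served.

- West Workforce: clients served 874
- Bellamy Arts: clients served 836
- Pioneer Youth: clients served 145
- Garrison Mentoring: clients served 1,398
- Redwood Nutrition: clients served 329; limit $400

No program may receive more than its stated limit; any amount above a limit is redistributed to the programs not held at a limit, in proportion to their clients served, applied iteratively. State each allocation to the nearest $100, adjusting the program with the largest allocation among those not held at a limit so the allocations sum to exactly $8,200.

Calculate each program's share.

Total clients served = 3,582.
Pro-rata shares before constraints: West Workforce 2,000.78; Bellamy Arts 1,913.79; Pioneer Youth 331.94; Garrison Mentoring 3,200.34; Redwood Nutrition 753.15.
Held at cap: Redwood Nutrition ($400); remaining pool $7,800 reallocated over remaining clients served 3,253.
Shares after redistribution: West Workforce 2,095.67 → $2,100; Bellamy Arts 2,004.55 → $2,000; Pioneer Youth 347.68 → $300; Garrison Mentoring 3,352.11 → $3,400.

West Workforce: $2,100; Bellamy Arts: $2,000; Pioneer Youth: $300; Garrison Mentoring: $3,400; Redwood Nutrition: $400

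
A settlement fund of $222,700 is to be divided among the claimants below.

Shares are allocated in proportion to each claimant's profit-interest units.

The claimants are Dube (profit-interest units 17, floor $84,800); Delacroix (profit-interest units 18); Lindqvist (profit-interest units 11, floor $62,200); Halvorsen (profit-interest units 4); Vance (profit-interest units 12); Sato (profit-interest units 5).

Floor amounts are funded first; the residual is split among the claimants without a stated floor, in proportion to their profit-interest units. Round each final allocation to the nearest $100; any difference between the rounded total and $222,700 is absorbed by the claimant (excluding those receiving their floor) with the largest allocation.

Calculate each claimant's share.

Minimums first: Dube $84,800; Lindqvist $62,200. Balance $75,700.
Balance split over remaining profit-interest units 39: Delacroix 34,938.46 → $34,900; Halvorsen 7,764.10 → $7,800; Vance 23,292.31 → $23,300; Sato 9,705.13 → $9,700.

Dube: $84,800 | Delacroix: $34,900 | Lindqvist: $62,200 | Halvorsen: $7,800 | Vance: $23,300 | Sato: $9,700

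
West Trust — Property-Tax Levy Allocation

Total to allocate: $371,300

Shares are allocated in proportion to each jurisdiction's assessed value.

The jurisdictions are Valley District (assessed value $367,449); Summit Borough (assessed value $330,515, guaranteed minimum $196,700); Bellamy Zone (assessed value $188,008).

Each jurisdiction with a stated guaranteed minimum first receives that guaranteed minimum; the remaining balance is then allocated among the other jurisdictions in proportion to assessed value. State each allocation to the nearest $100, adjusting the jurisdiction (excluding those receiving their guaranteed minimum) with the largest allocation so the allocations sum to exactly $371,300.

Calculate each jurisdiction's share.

Guaranteed amounts: Summit Borough $196,700. Remaining pool $174,600.
Remaining pool split over remaining assessed value 555,457: Valley District 115,502.36 → $115,500; Bellamy Zone 59,097.64 → $59,100.

Valley District: $115,500 · Summit Borough: $196,700 · Bellamy Zone: $59,100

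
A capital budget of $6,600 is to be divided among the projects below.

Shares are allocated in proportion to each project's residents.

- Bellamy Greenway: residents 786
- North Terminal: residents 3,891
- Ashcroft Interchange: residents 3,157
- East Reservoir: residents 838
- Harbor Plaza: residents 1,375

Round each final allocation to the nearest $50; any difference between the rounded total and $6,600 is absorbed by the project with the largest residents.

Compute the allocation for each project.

Bellamy Greenway: $500; North Terminal: $2,600; Ashcroft Interchange: $2,050; East Reservoir: $550; Harbor Plaza: $900

Total residents = 10,047.
Raw shares: Bellamy Greenway 786/10,047 × $6,600 = 516.33; North Terminal 3,891/10,047 × $6,600 = 2,556.05; Ashcroft Interchange 3,157/10,047 × $6,600 = 2,073.87; East Reservoir 838/10,047 × $6,600 = 550.49; Harbor Plaza 1,375/10,047 × $6,600 = 903.25.
After rounding ($50): Bellamy Greenway $500; North Terminal $2,550; Ashcroft Interchange $2,050; East Reservoir $550; Harbor Plaza $900. Sum = $6,550.
Difference $6,600 − $6,550 = +$50 applied to largest residents (North Terminal): North Terminal becomes $2,600.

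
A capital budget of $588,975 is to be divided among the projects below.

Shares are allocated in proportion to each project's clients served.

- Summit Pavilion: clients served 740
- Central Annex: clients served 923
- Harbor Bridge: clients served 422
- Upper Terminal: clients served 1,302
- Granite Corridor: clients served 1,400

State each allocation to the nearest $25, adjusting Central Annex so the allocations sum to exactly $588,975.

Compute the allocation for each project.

Summit Pavilion: $91,050 | Central Annex: $113,550 | Harbor Bridge: $51,925 | Upper Terminal: $160,200 | Granite Corridor: $172,250

Total clients served = 4,787.
Raw shares: Summit Pavilion 740/4,787 × $588,975 = 91,046.90; Central Annex 923/4,787 × $588,975 = 113,562.55; Harbor Bridge 422/4,787 × $588,975 = 51,921.34; Upper Terminal 1,302/4,787 × $588,975 = 160,193.33; Granite Corridor 1,400/4,787 × $588,975 = 172,250.89.
Rounded to nearest $25: Summit Pavilion $91,050; Central Annex $113,575; Harbor Bridge $51,925; Upper Terminal $160,200; Granite Corridor $172,250. Sum = $589,000.
Difference $588,975 − $589,000 = −$25 applied to Central Annex: Central Annex becomes $113,550.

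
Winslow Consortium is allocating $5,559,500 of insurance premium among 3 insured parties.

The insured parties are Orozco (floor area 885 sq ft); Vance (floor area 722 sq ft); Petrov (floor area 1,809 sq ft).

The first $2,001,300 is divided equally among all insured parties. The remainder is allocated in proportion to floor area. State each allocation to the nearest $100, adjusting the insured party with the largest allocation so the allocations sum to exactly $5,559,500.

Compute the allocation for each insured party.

Orozco: $1,588,900 | Vance: $1,419,200 | Petrov: $2,551,400

First tranche $2,001,300 split equally: $667,100 each.
Remainder $3,558,200 by floor area (total 3,416): Orozco 921,840.46 → $921,800; Vance 752,055.15 → $752,100; Petrov 1,884,304.39 → $1,884,300.
Totals: Orozco $667,100 + $921,800 = $1,588,900; Vance $667,100 + $752,100 = $1,419,200; Petrov $667,100 + $1,884,300 = $2,551,400.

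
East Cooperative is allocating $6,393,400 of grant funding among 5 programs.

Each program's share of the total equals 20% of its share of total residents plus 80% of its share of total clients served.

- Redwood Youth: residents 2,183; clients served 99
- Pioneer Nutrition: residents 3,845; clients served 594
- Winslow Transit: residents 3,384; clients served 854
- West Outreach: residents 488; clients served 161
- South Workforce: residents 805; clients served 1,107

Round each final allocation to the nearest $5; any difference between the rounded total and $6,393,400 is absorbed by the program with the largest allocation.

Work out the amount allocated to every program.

Residents total 10,705; clients served total 2,815.
Composite weights (20% residents + 80% clients served): Redwood Youth 0.0689; Pioneer Nutrition 0.2406; Winslow Transit 0.3059; West Outreach 0.0549; South Workforce 0.3296.
Pro-rata amounts: Redwood Youth 440,631.03; Pioneer Nutrition 1,538,543.18; Winslow Transit 1,955,885.65; West Outreach 350,819.41; South Workforce 2,107,520.74.
At nearest $5: Redwood Youth $440,630; Pioneer Nutrition $1,538,545; Winslow Transit $1,955,885; West Outreach $350,820; South Workforce $2,107,520. Sum = $6,393,400.
Sum already equals the total — no adjustment.

Redwood Youth: $440,630 · Pioneer Nutrition: $1,538,545 · Winslow Transit: $1,955,885 · West Outreach: $350,820 · South Workforce: $2,107,520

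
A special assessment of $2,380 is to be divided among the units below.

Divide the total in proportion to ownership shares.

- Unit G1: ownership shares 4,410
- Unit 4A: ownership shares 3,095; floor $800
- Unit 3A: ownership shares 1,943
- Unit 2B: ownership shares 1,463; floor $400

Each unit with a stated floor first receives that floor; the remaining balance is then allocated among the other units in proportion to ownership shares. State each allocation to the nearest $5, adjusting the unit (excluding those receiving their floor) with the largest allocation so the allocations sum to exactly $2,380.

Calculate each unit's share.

Fund the minimums — Unit 4A $800; Unit 2B $400. Remaining pool $1,180.
Remaining pool split over remaining ownership shares 6,353: Unit G1 819.11 → $820; Unit 3A 360.89 → $360.

Unit G1: $820 | Unit 4A: $800 | Unit 3A: $360 | Unit 2B: $400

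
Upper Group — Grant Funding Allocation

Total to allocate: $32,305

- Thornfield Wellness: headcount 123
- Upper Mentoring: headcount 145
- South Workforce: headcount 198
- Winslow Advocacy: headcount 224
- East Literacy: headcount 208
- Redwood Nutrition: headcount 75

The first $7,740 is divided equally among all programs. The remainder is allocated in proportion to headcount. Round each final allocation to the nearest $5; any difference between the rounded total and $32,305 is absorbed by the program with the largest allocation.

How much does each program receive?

Thornfield Wellness: $4,395; Upper Mentoring: $4,950; South Workforce: $6,290; Winslow Advocacy: $6,945; East Literacy: $6,540; Redwood Nutrition: $3,185

Equal tier: $7,740 ÷ 6 = $1,290 apiece.
Remainder $24,565 by headcount (total 973): Thornfield Wellness 3,105.34 → $3,105; Upper Mentoring 3,660.77 → $3,660; South Workforce 4,998.84 → $5,000; Winslow Advocacy 5,655.25 → $5,655; East Literacy 5,251.31 → $5,250; Redwood Nutrition 1,893.50 → $1,895.
Totals: Thornfield Wellness $1,290 + $3,105 = $4,395; Upper Mentoring $1,290 + $3,660 = $4,950; South Workforce $1,290 + $5,000 = $6,290; Winslow Advocacy $1,290 + $5,655 = $6,945; East Literacy $1,290 + $5,250 = $6,540; Redwood Nutrition $1,290 + $1,895 = $3,185.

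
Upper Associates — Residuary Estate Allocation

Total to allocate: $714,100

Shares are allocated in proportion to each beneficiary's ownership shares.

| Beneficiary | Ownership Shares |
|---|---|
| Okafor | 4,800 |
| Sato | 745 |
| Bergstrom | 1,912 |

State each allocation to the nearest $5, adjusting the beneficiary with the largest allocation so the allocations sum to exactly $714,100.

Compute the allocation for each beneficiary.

Sum of ownership shares: 7,457.
Raw shares: Okafor 4,800/7,457 × $714,100 = 459,659.38; Sato 745/7,457 × $714,100 = 71,342.97; Bergstrom 1,912/7,457 × $714,100 = 183,097.65.
Rounded to nearest $5: Okafor $459,660; Sato $71,345; Bergstrom $183,100. Sum = $714,105.
Difference $714,100 − $714,105 = −$5 applied to largest allocation (Okafor): Okafor becomes $459,655.

Okafor: $459,655; Sato: $71,345; Bergstrom: $183,100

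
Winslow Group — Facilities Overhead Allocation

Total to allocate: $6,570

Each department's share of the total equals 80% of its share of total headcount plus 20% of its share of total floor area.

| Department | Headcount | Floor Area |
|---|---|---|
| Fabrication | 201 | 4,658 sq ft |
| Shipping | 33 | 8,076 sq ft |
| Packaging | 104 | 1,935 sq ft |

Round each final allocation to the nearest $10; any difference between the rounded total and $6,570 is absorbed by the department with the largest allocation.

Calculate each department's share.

Headcount total 338; floor area total 14,669.
Combined weights (80% headcount + 20% floor area): Fabrication 0.5392; Shipping 0.1882; Packaging 0.2725.
Pro-rata amounts: Fabrication 3,542.86; Shipping 1,236.58; Packaging 1,790.56.
At nearest $10: Fabrication $3,540; Shipping $1,240; Packaging $1,790. Sum = $6,570.
Sum already equals the total — no adjustment.

Fabrication: $3,540 · Shipping: $1,240 · Packaging: $1,790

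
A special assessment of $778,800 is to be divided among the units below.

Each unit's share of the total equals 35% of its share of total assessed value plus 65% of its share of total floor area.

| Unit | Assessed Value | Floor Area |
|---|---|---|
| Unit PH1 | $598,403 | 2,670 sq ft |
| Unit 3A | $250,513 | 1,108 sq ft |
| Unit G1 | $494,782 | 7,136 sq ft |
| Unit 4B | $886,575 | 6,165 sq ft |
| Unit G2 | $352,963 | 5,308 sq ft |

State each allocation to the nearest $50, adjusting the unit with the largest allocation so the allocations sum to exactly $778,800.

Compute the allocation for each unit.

Unit PH1: $123,500 · Unit 3A: $51,500 · Unit G1: $213,550 · Unit 4B: $233,000 · Unit G2: $157,250

Assessed value total 2,583,236; floor area total 22,387.
Combined weights (35% assessed value + 65% floor area): Unit PH1 0.1586; Unit 3A 0.0661; Unit G1 0.2742; Unit 4B 0.2991; Unit G2 0.2019.
Pro-rata amounts: Unit PH1 123,517.43; Unit 3A 51,488.19; Unit G1 213,569.69; Unit 4B 232,954.74; Unit G2 157,269.96.
After rounding ($50): Unit PH1 $123,500; Unit 3A $51,500; Unit G1 $213,550; Unit 4B $232,950; Unit G2 $157,250. Sum = $778,750.
Difference $778,800 − $778,750 = +$50 applied to largest allocation (Unit 4B): Unit 4B becomes $233,000.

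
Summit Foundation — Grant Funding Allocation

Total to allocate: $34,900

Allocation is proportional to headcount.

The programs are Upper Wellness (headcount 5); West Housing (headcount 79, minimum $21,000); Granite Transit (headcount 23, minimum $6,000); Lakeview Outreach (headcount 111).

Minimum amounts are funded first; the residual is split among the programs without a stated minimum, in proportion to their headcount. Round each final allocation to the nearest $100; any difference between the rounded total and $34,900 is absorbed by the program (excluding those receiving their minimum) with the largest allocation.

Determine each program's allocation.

Fund the minimums — West Housing $21,000; Granite Transit $6,000. Remaining pool $7,900.
Remaining pool split over remaining headcount 116: Upper Wellness 340.52 → $300; Lakeview Outreach 7,559.48 → $7,600.

Upper Wellness: $300; West Housing: $21,000; Granite Transit: $6,000; Lakeview Outreach: $7,600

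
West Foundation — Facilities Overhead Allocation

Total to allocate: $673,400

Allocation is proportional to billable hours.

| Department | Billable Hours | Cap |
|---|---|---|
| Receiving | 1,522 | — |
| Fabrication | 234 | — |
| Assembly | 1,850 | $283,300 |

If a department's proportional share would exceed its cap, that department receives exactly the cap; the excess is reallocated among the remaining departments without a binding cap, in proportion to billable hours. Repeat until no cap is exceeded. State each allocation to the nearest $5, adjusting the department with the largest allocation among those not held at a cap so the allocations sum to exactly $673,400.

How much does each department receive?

Combined billable hours = 3,606.
Proportional shares (ignoring caps): Receiving 284,224.85; Fabrication 43,698.17; Assembly 345,476.98.
Held at cap: Assembly ($283,300); balance $390,100 reallocated over remaining billable hours 1,756.
Shares after redistribution: Receiving 338,116.29 → $338,115; Fabrication 51,983.71 → $51,985.

Receiving: $338,115 | Fabrication: $51,985 | Assembly: $283,300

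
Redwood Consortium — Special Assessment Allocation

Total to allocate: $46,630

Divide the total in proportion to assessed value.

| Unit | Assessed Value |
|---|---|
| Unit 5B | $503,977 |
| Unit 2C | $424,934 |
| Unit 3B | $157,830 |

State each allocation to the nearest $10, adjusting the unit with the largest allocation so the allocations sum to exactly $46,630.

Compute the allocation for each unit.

Combined assessed value = 1,086,741.
Raw shares: Unit 5B 503,977/1,086,741 × $46,630 = 21,624.70; Unit 2C 424,934/1,086,741 × $46,630 = 18,233.11; Unit 3B 157,830/1,086,741 × $46,630 = 6,772.19.
After rounding ($10): Unit 5B $21,620; Unit 2C $18,230; Unit 3B $6,770. Sum = $46,620.
Difference $46,630 − $46,620 = +$10 applied to largest allocation (Unit 5B): Unit 5B becomes $21,630.

Unit 5B: $21,630 | Unit 2C: $18,230 | Unit 3B: $6,770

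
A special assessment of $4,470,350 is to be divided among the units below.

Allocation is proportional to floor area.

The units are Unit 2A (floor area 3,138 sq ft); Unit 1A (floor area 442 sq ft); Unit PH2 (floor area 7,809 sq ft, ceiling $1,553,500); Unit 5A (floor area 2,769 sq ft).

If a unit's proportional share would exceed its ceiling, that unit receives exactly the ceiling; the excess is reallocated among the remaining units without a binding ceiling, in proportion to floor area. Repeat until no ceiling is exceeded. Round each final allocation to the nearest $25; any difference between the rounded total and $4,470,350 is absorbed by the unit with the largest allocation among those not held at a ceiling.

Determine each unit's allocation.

Unit 2A: $1,441,650 | Unit 1A: $203,075 | Unit PH2: $1,553,500 | Unit 5A: $1,272,125

Combined floor area = 14,158.
Proportional shares (ignoring caps): Unit 2A 990,814.97; Unit 1A 139,560.30; Unit PH2 2,465,670.51; Unit 5A 874,304.22.
Cap binds for Unit PH2 ($1,553,500); residual $2,916,850 reallocated over remaining floor area 6,349.
Shares after redistribution: Unit 2A 1,441,656.21 → $1,441,650; Unit 1A 203,063.11 → $203,075; Unit 5A 1,272,130.67 → $1,272,125.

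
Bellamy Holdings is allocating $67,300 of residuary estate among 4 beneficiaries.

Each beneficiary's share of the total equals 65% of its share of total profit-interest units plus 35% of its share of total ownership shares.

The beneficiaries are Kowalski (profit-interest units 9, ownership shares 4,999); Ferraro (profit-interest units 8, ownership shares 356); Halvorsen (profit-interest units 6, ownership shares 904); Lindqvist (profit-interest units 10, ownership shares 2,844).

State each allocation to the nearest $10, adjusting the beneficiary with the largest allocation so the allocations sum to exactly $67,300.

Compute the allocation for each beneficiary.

Profit-interest units total 33; ownership shares total 9,103.
Combined weights (65% profit-interest units + 35% ownership shares): Kowalski 0.3695; Ferraro 0.1713; Halvorsen 0.1529; Lindqvist 0.3063.
Unrounded shares: Kowalski 24,865.91; Ferraro 11,526.04; Halvorsen 10,292.83; Lindqvist 20,615.22.
At nearest $10: Kowalski $24,870; Ferraro $11,530; Halvorsen $10,290; Lindqvist $20,620. Sum = $67,310.
Difference $67,300 − $67,310 = −$10 applied to largest allocation (Kowalski): Kowalski becomes $24,860.

Kowalski: $24,860 | Ferraro: $11,530 | Halvorsen: $10,290 | Lindqvist: $20,620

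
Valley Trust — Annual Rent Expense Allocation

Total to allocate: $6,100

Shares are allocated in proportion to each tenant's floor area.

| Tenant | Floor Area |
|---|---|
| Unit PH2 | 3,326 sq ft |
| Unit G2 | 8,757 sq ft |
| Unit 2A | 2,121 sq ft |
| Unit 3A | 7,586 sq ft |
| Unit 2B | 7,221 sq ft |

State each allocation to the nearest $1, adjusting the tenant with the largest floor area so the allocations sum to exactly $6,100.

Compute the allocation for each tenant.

Combined floor area = 29,011.
Pro-rata amounts: Unit PH2 3,326/29,011 × $6,100 = 699.34; Unit G2 8,757/29,011 × $6,100 = 1,841.29; Unit 2A 2,121/29,011 × $6,100 = 445.97; Unit 3A 7,586/29,011 × $6,100 = 1,595.07; Unit 2B 7,221/29,011 × $6,100 = 1,518.32.
After rounding ($1): Unit PH2 $699; Unit G2 $1,841; Unit 2A $446; Unit 3A $1,595; Unit 2B $1,518. Sum = $6,099.
Difference $6,100 − $6,099 = +$1 applied to largest floor area (Unit G2): Unit G2 becomes $1,842.

Unit PH2: $699; Unit G2: $1,842; Unit 2A: $446; Unit 3A: $1,595; Unit 2B: $1,518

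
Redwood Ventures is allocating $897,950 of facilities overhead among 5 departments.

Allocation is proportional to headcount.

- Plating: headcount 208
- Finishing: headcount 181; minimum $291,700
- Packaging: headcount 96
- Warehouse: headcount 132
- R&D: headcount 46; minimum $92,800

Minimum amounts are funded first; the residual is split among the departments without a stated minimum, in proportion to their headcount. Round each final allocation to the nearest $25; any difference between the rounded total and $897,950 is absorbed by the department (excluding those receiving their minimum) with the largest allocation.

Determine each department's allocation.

Minimums first: Finishing $291,700; R&D $92,800. Balance $513,450.
Balance split over remaining headcount 436: Plating 244,948.62 → $244,950; Packaging 113,053.21 → $113,050; Warehouse 155,448.17 → $155,450.

Plating: $244,950; Finishing: $291,700; Packaging: $113,050; Warehouse: $155,450; R&D: $92,800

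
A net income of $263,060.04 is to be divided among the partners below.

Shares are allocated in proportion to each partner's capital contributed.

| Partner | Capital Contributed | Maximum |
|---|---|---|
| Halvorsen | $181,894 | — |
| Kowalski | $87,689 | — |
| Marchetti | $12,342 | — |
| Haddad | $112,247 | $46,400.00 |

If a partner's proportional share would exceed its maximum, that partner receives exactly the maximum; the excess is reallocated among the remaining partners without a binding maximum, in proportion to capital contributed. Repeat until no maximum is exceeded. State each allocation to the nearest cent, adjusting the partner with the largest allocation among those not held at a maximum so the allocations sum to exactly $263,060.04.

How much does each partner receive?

Halvorsen: $139,785.97 · Kowalski: $67,389.21 · Marchetti: $9,484.86 · Haddad: $46,400.00

Sum of capital contributed: 394,172.
Pro-rata shares before constraints: Halvorsen 121,391.2782; Kowalski 58,521.3355; Marchetti 8,236.7266; Haddad 74,910.6997.
Held at cap: Haddad ($46,400.00); remaining pool $216,660.04 reallocated over remaining capital contributed 281,925.
Shares after redistribution: Halvorsen 139,785.9761 → $139,785.98; Kowalski 67,389.2072 → $67,389.21; Marchetti 9,484.8567 → $9,484.86.
Rounding difference −$0.01 applied to Halvorsen → $139,785.97.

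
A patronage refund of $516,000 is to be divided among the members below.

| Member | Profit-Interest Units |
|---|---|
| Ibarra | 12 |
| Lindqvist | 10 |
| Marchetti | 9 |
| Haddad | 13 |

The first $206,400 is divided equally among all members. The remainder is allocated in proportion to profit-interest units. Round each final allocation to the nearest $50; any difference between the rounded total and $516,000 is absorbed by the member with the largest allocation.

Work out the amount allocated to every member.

Ibarra: $136,050 | Lindqvist: $121,950 | Marchetti: $114,950 | Haddad: $143,050

First tranche $206,400 split equally: $51,600 each.
Remainder $309,600 by profit-interest units (total 44): Ibarra 84,436.36 → $84,450; Lindqvist 70,363.64 → $70,350; Marchetti 63,327.27 → $63,350; Haddad 91,472.73 → $91,450.
Totals: Ibarra $51,600 + $84,450 = $136,050; Lindqvist $51,600 + $70,350 = $121,950; Marchetti $51,600 + $63,350 = $114,950; Haddad $51,600 + $91,450 = $143,050.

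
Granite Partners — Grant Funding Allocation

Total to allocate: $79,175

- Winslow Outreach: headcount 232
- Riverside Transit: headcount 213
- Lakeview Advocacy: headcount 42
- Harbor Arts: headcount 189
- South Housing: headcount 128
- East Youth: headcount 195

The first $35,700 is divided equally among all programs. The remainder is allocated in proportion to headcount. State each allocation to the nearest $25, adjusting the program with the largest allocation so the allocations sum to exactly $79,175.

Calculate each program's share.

$35,700 shared equally gives $5,950 per program.
Remainder $43,475 by headcount (total 999): Winslow Outreach 10,096.30 → $10,100; Riverside Transit 9,269.44 → $9,275; Lakeview Advocacy 1,827.78 → $1,825; Harbor Arts 8,225.00 → $8,225; South Housing 5,570.37 → $5,575; East Youth 8,486.11 → $8,475.
Totals: Winslow Outreach $5,950 + $10,100 = $16,050; Riverside Transit $5,950 + $9,275 = $15,225; Lakeview Advocacy $5,950 + $1,825 = $7,775; Harbor Arts $5,950 + $8,225 = $14,175; South Housing $5,950 + $5,575 = $11,525; East Youth $5,950 + $8,475 = $14,425.

Winslow Outreach: $16,050 | Riverside Transit: $15,225 | Lakeview Advocacy: $7,775 | Harbor Arts: $14,175 | South Housing: $11,525 | East Youth: $14,425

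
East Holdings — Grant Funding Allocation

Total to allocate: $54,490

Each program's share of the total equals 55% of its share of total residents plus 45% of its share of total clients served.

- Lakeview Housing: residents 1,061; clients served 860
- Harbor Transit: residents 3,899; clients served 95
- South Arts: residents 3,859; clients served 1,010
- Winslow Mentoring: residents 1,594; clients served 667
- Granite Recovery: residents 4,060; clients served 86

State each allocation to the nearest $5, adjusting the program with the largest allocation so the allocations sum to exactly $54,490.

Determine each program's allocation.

Totals — residents 14,473, clients served 2,718.
Combined weights (55% residents + 45% clients served): Lakeview Housing 0.1827; Harbor Transit 0.1639; South Arts 0.3139; Winslow Mentoring 0.1710; Granite Recovery 0.1685.
Raw shares: Lakeview Housing 9,955.54; Harbor Transit 8,930.77; South Arts 17,102.64; Winslow Mentoring 9,318.08; Granite Recovery 9,182.97.
At nearest $5: Lakeview Housing $9,955; Harbor Transit $8,930; South Arts $17,105; Winslow Mentoring $9,320; Granite Recovery $9,185. Sum = $54,495.
Difference $54,490 − $54,495 = −$5 applied to largest allocation (South Arts): South Arts becomes $17,100.

Lakeview Housing: $9,955 | Harbor Transit: $8,930 | South Arts: $17,100 | Winslow Mentoring: $9,320 | Granite Recovery: $9,185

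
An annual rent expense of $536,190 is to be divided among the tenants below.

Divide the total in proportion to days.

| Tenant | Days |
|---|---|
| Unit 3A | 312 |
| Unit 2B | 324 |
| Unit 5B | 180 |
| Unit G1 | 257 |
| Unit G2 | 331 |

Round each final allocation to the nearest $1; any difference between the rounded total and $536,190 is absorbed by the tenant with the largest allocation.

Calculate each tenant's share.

Unit 3A: $119,153 · Unit 2B: $123,736 · Unit 5B: $68,742 · Unit G1: $98,149 · Unit G2: $126,410

Days total: 1,404.
Unrounded shares: Unit 3A 312/1,404 × $536,190 = 119,153.33; Unit 2B 324/1,404 × $536,190 = 123,736.15; Unit 5B 180/1,404 × $536,190 = 68,742.31; Unit G1 257/1,404 × $536,190 = 98,148.74; Unit G2 331/1,404 × $536,190 = 126,409.47.
Rounded to nearest $1: Unit 3A $119,153; Unit 2B $123,736; Unit 5B $68,742; Unit G1 $98,149; Unit G2 $126,409. Sum = $536,189.
Difference $536,190 − $536,189 = +$1 applied to largest allocation (Unit G2): Unit G2 becomes $126,410.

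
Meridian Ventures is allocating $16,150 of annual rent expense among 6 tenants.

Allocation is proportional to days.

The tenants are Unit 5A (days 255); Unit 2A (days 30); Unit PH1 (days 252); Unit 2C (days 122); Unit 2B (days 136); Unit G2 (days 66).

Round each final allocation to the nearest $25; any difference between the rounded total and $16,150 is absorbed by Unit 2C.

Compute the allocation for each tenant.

Sum of days: 861.
Pro-rata amounts: Unit 5A 255/861 × $16,150 = 4,783.10; Unit 2A 30/861 × $16,150 = 562.72; Unit PH1 252/861 × $16,150 = 4,726.83; Unit 2C 122/861 × $16,150 = 2,288.39; Unit 2B 136/861 × $16,150 = 2,550.99; Unit G2 66/861 × $16,150 = 1,237.98.
At nearest $25: Unit 5A $4,775; Unit 2A $575; Unit PH1 $4,725; Unit 2C $2,300; Unit 2B $2,550; Unit G2 $1,250. Sum = $16,175.
Difference $16,150 − $16,175 = −$25 applied to Unit 2C: Unit 2C becomes $2,275.

Unit 5A: $4,775 | Unit 2A: $575 | Unit PH1: $4,725 | Unit 2C: $2,275 | Unit 2B: $2,550 | Unit G2: $1,250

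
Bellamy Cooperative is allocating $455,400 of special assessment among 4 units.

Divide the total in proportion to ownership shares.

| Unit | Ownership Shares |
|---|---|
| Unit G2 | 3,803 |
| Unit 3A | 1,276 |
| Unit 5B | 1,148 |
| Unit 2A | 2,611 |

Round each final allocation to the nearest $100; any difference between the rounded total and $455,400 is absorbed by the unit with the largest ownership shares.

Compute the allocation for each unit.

Unit G2: $196,000 · Unit 3A: $65,700 · Unit 5B: $59,200 · Unit 2A: $134,500

Ownership shares total: 3,803 + 1,276 + 1,148 + 2,611 = 8,838.
Proportional shares: Unit G2 195,959.06; Unit 3A 65,749.08; Unit 5B 59,153.56; Unit 2A 134,538.29.
At nearest $100: Unit G2 $196,000; Unit 3A $65,700; Unit 5B $59,200; Unit 2A $134,500. Sum = $455,400.
Rounded total matches; no reconciliation needed.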